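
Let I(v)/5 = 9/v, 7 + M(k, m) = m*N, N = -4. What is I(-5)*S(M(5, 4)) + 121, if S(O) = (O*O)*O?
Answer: 109624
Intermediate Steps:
M(k, m) = -7 - 4*m (M(k, m) = -7 + m*(-4) = -7 - 4*m)
S(O) = O**3 (S(O) = O**2*O = O**3)
I(v) = 45/v (I(v) = 5*(9/v) = 45/v)
I(-5)*S(M(5, 4)) + 121 = (45/(-5))*(-7 - 4*4)**3 + 121 = (45*(-1/5))*(-7 - 16)**3 + 121 = -9*(-23)**3 + 121 = -9*(-12167) + 121 = 109503 + 121 = 109624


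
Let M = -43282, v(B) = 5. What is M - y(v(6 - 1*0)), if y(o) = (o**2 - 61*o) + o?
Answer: -43007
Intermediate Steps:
y(o) = o**2 - 60*o
M - y(v(6 - 1*0)) = -43282 - 5*(-60 + 5) = -43282 - 5*(-55) = -43282 - 1*(-275) = -43282 + 275 = -43007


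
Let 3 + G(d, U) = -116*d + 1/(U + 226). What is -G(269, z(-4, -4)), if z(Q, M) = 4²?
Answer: 7552093/242 ≈ 31207.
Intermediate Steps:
z(Q, M) = 16
G(d, U) = -3 + 1/(226 + U) - 116*d (G(d, U) = -3 + (-116*d + 1/(U + 226)) = -3 + (-116*d + 1/(226 + U)) = -3 + (1/(226 + U) - 116*d) = -3 + 1/(226 + U) - 116*d)
-G(269, z(-4, -4)) = -(-677 - 26216*269 - 3*16 - 116*16*269)/(226 + 16) = -(-677 - 7052104 - 48 - 499264)/242 = -(-7552093)/242 = -1*(-7552093/242) = 7552093/242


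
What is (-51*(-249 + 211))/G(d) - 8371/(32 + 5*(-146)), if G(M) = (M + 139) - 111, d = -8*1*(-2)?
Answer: 215131/3839 ≈ 56.038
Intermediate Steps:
d = 16 (d = -8*(-2) = 16)
G(M) = 28 + M (G(M) = (139 + M) - 111 = 28 + M)
(-51*(-249 + 211))/G(d) - 8371/(32 + 5*(-146)) = (-51*(-249 + 211))/(28 + 16) - 8371/(32 + 5*(-146)) = -51*(-38)/44 - 8371/(32 - 730) = 1938*(1/44) - 8371/(-698) = 969/22 - 8371*(-1/698) = 969/22 + 8371/698 = 215131/3839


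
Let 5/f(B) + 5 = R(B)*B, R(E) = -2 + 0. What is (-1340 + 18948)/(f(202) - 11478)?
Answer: -7201672/4694507 ≈ -1.5341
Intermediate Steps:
R(E) = -2
f(B) = 5/(-5 - 2*B)
(-1340 + 18948)/(f(202) - 11478) = (-1340 + 18948)/(5/(-5 - 2*202) - 11478) = 17608/(5/(-5 - 404) - 11478) = 17608/(5/(-409) - 11478) = 17608/(5*(-1/409) - 11478) = 17608/(-5/409 - 11478) = 17608/(-4694507/409) = 17608*(-409/4694507) = -7201672/4694507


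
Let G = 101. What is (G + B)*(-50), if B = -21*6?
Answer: 1250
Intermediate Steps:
B = -126
(G + B)*(-50) = (101 - 126)*(-50) = -25*(-50) = 1250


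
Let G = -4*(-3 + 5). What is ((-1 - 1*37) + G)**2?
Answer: 2116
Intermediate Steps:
G = -8 (G = -4*2 = -8)
((-1 - 1*37) + G)**2 = ((-1 - 1*37) - 8)**2 = ((-1 - 37) - 8)**2 = (-38 - 8)**2 = (-46)**2 = 2116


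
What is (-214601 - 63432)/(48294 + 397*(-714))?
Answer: 278033/235164 ≈ 1.1823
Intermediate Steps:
(-214601 - 63432)/(48294 + 397*(-714)) = -278033/(48294 - 283458) = -278033/(-235164) = -278033*(-1/235164) = 278033/235164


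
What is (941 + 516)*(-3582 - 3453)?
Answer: -10249995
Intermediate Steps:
(941 + 516)*(-3582 - 3453) = 1457*(-7035) = -10249995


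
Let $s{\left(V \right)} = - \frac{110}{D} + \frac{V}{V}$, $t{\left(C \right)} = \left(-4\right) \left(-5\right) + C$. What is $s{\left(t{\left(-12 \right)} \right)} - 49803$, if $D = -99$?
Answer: $- \frac{448208}{9} \approx -49801.0$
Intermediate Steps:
$t{\left(C \right)} = 20 + C$
$s{\left(V \right)} = \frac{19}{9}$ ($s{\left(V \right)} = - \frac{110}{-99} + \frac{V}{V} = \left(-110\right) \left(- \frac{1}{99}\right) + 1 = \frac{10}{9} + 1 = \frac{19}{9}$)
$s{\left(t{\left(-12 \right)} \right)} - 49803 = \frac{19}{9} - 49803 = - \frac{448208}{9}$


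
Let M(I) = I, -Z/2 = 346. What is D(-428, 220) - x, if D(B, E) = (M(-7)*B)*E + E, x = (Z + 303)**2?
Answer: 508019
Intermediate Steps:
Z = -692 (Z = -2*346 = -692)
x = 151321 (x = (-692 + 303)**2 = (-389)**2 = 151321)
D(B, E) = E - 7*B*E (D(B, E) = (-7*B)*E + E = -7*B*E + E = E - 7*B*E)
D(-428, 220) - x = 220*(1 - 7*(-428)) - 1*151321 = 220*(1 + 2996) - 151321 = 220*2997 - 151321 = 659340 - 151321 = 508019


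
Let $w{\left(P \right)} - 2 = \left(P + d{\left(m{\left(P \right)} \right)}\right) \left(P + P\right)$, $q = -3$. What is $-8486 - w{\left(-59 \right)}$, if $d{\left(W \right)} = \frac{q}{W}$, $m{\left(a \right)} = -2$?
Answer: $-15273$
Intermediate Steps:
$d{\left(W \right)} = - \frac{3}{W}$
$w{\left(P \right)} = 2 + 2 P \left(\frac{3}{2} + P\right)$ ($w{\left(P \right)} = 2 + \left(P - \frac{3}{-2}\right) \left(P + P\right) = 2 + \left(P - - \frac{3}{2}\right) 2 P = 2 + \left(P + \frac{3}{2}\right) 2 P = 2 + \left(\frac{3}{2} + P\right) 2 P = 2 + 2 P \left(\frac{3}{2} + P\right)$)
$-8486 - w{\left(-59 \right)} = -8486 - \left(2 + 2 \left(-59\right)^{2} + 3 \left(-59\right)\right) = -8486 - \left(2 + 2 \cdot 3481 - 177\right) = -8486 - \left(2 + 6962 - 177\right) = -8486 - 6787 = -15273$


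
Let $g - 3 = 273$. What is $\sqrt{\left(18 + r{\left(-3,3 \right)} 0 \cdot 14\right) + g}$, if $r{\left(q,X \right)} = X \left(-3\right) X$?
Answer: $7 \sqrt{6} \approx 17.146$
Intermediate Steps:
$r{\left(q,X \right)} = - 3 X^{2}$ ($r{\left(q,X \right)} = - 3 X X = - 3 X^{2}$)
$g = 276$ ($g = 3 + 273 = 276$)
$\sqrt{\left(18 + r{\left(-3,3 \right)} 0 \cdot 14\right) + g} = \sqrt{\left(18 + - 3 \cdot 3^{2} \cdot 0 \cdot 14\right) + 276} = \sqrt{\left(18 + \left(-3\right) 9 \cdot 0\right) + 276} = \sqrt{\left(18 - 0\right) + 276} = \sqrt{\left(18 + 0\right) + 276} = \sqrt{18 + 276} = \sqrt{294} = 7 \sqrt{6}$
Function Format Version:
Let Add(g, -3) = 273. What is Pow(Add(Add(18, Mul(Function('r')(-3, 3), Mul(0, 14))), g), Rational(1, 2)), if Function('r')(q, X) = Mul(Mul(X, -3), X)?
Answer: Mul(7, Pow(6, Rational(1, 2))) ≈ 17.146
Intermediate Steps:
Function('r')(q, X) = Mul(-3, Pow(X, 2)) (Function('r')(q, X) = Mul(Mul(-3, X), X) = Mul(-3, Pow(X, 2)))
g = 276 (g = Add(3, 273) = 276)
Pow(Add(Add(18, Mul(Function('r')(-3, 3), Mul(0, 14))), g), Rational(1, 2)) = Pow(Add(Add(18, Mul(Mul(-3, Pow(3, 2)), Mul(0, 14))), 276), Rational(1, 2)) = Pow(Add(Add(18, Mul(Mul(-3, 9), 0)), 276), Rational(1, 2)) = Pow(Add(Add(18, Mul(-27, 0)), 276), Rational(1, 2)) = Pow(Add(Add(18, 0), 276), Rational(1, 2)) = Pow(Add(18, 276), Rational(1, 2)) = Pow(294, Rational(1, 2)) = Mul(7, Pow(6, Rational(1, 2)))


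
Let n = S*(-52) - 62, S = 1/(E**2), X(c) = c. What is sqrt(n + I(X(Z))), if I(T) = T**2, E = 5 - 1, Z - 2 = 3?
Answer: I*sqrt(161)/2 ≈ 6.3443*I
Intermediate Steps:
Z = 5 (Z = 2 + 3 = 5)
E = 4
S = 1/16 (S = 1/(4**2) = 1/16 ≈ 0.062500)
n = -261/4 (n = (1/16)*(-52) - 62 = -13/4 - 62 = -261/4 ≈ -65.250)
sqrt(n + I(X(Z))) = sqrt(-261/4 + 5**2) = sqrt(-261/4 + 25) = sqrt(-161/4) = I*sqrt(161)/2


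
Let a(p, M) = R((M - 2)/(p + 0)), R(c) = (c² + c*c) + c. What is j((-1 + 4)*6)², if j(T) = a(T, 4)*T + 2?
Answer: 1600/81 ≈ 19.753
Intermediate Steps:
R(c) = c + 2*c² (R(c) = (c² + c²) + c = 2*c² + c = c + 2*c²)
a(p, M) = (1 + 2*(-2 + M)/p)*(-2 + M)/p (a(p, M) = ((M - 2)/(p + 0))*(1 + 2*((M - 2)/(p + 0))) = ((-2 + M)/p)*(1 + 2*((-2 + M)/p)) = ((-2 + M)/p)*(1 + 2*(-2 + M)/p) = (1 + 2*(-2 + M)/p)*(-2 + M)/p)
j(T) = 2 + 2*(4 + T)/T (j(T) = ((-2 + 4)*(-4 + T + 2*4)/T²)*T + 2 = (2*(-4 + T + 8)/T²)*T + 2 = (2*(4 + T)/T²)*T + 2 = 2*(4 + T)/T + 2 = 2 + 2*(4 + T)/T)
j((-1 + 4)*6)² = (4 + 8/(((-1 + 4)*6)))² = (4 + 8/((3*6)))² = (4 + 8/18)² = (4 + 8*(1/18))² = (4 + 4/9)² = (40/9)² = 1600/81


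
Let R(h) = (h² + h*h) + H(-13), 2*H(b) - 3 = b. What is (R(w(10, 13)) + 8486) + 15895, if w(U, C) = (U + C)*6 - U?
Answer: 57144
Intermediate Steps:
H(b) = 3/2 + b/2
w(U, C) = 5*U + 6*C (w(U, C) = (C + U)*6 - U = (6*C + 6*U) - U = 5*U + 6*C)
R(h) = -5 + 2*h² (R(h) = (h² + h*h) + (3/2 + (½)*(-13)) = (h² + h²) + (3/2 - 13/2) = 2*h² - 5 = -5 + 2*h²)
(R(w(10, 13)) + 8486) + 15895 = ((-5 + 2*(5*10 + 6*13)²) + 8486) + 15895 = ((-5 + 2*(50 + 78)²) + 8486) + 15895 = ((-5 + 2*128²) + 8486) + 15895 = ((-5 + 2*16384) + 8486) + 15895 = ((-5 + 32768) + 8486) + 15895 = (32763 + 8486) + 15895 = 41249 + 15895 = 57144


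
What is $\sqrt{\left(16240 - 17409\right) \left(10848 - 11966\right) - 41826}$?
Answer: $2 \sqrt{316279} \approx 1124.8$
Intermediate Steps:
$\sqrt{\left(16240 - 17409\right) \left(10848 - 11966\right) - 41826} = \sqrt{\left(-1169\right) \left(-1118\right) - 41826} = \sqrt{1306942 - 41826} = \sqrt{1265116} = 2 \sqrt{316279}$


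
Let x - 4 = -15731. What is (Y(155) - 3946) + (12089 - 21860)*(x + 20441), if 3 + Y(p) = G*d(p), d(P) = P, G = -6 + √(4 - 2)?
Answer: -46065373 + 155*√2 ≈ -4.6065e+7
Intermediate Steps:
x = -15727 (x = 4 - 15731 = -15727)
G = -6 + √2 ≈ -4.5858
Y(p) = -3 + p*(-6 + √2) (Y(p) = -3 + (-6 + √2)*p = -3 + p*(-6 + √2))
(Y(155) - 3946) + (12089 - 21860)*(x + 20441) = ((-3 - 1*155*(6 - √2)) - 3946) + (12089 - 21860)*(-15727 + 20441) = ((-3 + (-930 + 155*√2)) - 3946) - 9771*4714 = ((-933 + 155*√2) - 3946) - 46060494 = (-4879 + 155*√2) - 46060494 = -46065373 + 155*√2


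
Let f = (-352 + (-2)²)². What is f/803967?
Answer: 1392/9241 ≈ 0.15063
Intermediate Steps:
f = 121104 (f = (-352 + 4)² = (-348)² = 121104)
f/803967 = 121104/803967 = 121104*(1/803967) = 1392/9241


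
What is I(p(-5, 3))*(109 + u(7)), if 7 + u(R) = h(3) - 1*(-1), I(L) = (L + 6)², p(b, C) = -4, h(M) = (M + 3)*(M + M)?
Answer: 556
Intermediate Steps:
h(M) = 2*M*(3 + M) (h(M) = (3 + M)*(2*M) = 2*M*(3 + M))
I(L) = (6 + L)²
u(R) = 30 (u(R) = -7 + (2*3*(3 + 3) - 1*(-1)) = -7 + (2*3*6 + 1) = -7 + (36 + 1) = -7 + 37 = 30)
I(p(-5, 3))*(109 + u(7)) = (6 - 4)²*(109 + 30) = 2²*139 = 4*139 = 556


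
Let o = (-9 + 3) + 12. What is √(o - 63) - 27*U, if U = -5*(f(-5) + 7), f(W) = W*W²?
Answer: -15930 + I*√57 ≈ -15930.0 + 7.5498*I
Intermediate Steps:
f(W) = W³
U = 590 (U = -5*((-5)³ + 7) = -5*(-125 + 7) = -5*(-118) = 590)
o = 6 (o = -6 + 12 = 6)
√(o - 63) - 27*U = √(6 - 63) - 27*590 = √(-57) - 15930 = I*√57 - 15930 = -15930 + I*√57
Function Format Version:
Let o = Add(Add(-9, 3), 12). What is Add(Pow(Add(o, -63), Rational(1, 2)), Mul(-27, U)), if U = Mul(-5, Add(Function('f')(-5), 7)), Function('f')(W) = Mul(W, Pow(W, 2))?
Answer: Add(-15930, Mul(I, Pow(57, Rational(1, 2)))) ≈ Add(-15930., Mul(7.5498, I))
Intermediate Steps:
Function('f')(W) = Pow(W, 3)
U = 590 (U = Mul(-5, Add(Pow(-5, 3), 7)) = Mul(-5, Add(-125, 7)) = Mul(-5, -118) = 590)
o = 6 (o = Add(-6, 12) = 6)
Add(Pow(Add(o, -63), Rational(1, 2)), Mul(-27, U)) = Add(Pow(Add(6, -63), Rational(1, 2)), Mul(-27, 590)) = Add(Pow(-57, Rational(1, 2)), -15930) = Add(Mul(I, Pow(57, Rational(1, 2))), -15930) = Add(-15930, Mul(I, Pow(57, Rational(1, 2))))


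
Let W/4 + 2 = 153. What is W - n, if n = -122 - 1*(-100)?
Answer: 626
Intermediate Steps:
W = 604 (W = -8 + 4*153 = -8 + 612 = 604)
n = -22 (n = -122 + 100 = -22)
W - n = 604 - 1*(-22) = 604 + 22 = 626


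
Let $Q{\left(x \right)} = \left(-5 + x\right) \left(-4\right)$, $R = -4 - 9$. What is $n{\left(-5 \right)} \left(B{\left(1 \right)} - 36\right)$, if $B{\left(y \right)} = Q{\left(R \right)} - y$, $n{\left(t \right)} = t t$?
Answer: $875$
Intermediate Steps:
$n{\left(t \right)} = t^{2}$
$R = -13$ ($R = -4 - 9 = -13$)
$Q{\left(x \right)} = 20 - 4 x$
$B{\left(y \right)} = 72 - y$ ($B{\left(y \right)} = \left(20 - -52\right) - y = \left(20 + 52\right) - y = 72 - y$)
$n{\left(-5 \right)} \left(B{\left(1 \right)} - 36\right) = \left(-5\right)^{2} \left(\left(72 - 1\right) - 36\right) = 25 \left(\left(72 - 1\right) - 36\right) = 25 \left(71 - 36\right) = 25 \cdot 35 = 875$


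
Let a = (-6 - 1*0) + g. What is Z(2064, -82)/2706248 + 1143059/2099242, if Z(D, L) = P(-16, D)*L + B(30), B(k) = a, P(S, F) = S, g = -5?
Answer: 1548066123237/2840534732008 ≈ 0.54499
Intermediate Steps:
a = -11 (a = (-6 - 1*0) - 5 = (-6 + 0) - 5 = -6 - 5 = -11)
B(k) = -11
Z(D, L) = -11 - 16*L (Z(D, L) = -16*L - 11 = -11 - 16*L)
Z(2064, -82)/2706248 + 1143059/2099242 = (-11 - 16*(-82))/2706248 + 1143059/2099242 = (-11 + 1312)*(1/2706248) + 1143059*(1/2099242) = 1301*(1/2706248) + 1143059/2099242 = 1301/2706248 + 1143059/2099242 = 1548066123237/2840534732008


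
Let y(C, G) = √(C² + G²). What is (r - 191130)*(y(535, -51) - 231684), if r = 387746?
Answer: -45552781344 + 196616*√288826 ≈ -4.5447e+10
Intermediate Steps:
(r - 191130)*(y(535, -51) - 231684) = (387746 - 191130)*(√(535² + (-51)²) - 231684) = 196616*(√(286225 + 2601) - 231684) = 196616*(√288826 - 231684) = 196616*(-231684 + √288826) = -45552781344 + 196616*√288826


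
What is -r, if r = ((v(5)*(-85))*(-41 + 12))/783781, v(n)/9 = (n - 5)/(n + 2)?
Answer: 0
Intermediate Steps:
v(n) = 9*(-5 + n)/(2 + n) (v(n) = 9*((n - 5)/(n + 2)) = 9*((-5 + n)/(2 + n)) = 9*(-5 + n)/(2 + n))
r = 0 (r = (((9*(-5 + 5)/(2 + 5))*(-85))*(-41 + 12))/783781 = (((9*0/7)*(-85))*(-29))*(1/783781) = (((9*(⅐)*0)*(-85))*(-29))*(1/783781) = ((0*(-85))*(-29))*(1/783781) = (0*(-29))*(1/783781) = 0*(1/783781) = 0)
-r = -1*0 = 0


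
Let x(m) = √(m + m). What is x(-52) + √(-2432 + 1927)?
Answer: I*(√505 + 2*√26) ≈ 32.67*I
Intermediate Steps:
x(m) = √2*√m (x(m) = √(2*m) = √2*√m)
x(-52) + √(-2432 + 1927) = √2*√(-52) + √(-2432 + 1927) = √2*(2*I*√13) + √(-505) = 2*I*√26 + I*√505 = I*√505 + 2*I*√26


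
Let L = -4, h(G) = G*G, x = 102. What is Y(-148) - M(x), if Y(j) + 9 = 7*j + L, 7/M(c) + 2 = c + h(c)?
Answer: -11018703/10504 ≈ -1049.0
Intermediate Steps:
h(G) = G²
M(c) = 7/(-2 + c + c²) (M(c) = 7/(-2 + (c + c²)) = 7/(-2 + c + c²))
Y(j) = -13 + 7*j (Y(j) = -9 + (7*j - 4) = -9 + (-4 + 7*j) = -13 + 7*j)
Y(-148) - M(x) = (-13 + 7*(-148)) - 7/(-2 + 102 + 102²) = (-13 - 1036) - 7/(-2 + 102 + 10404) = -1049 - 7/10504 = -11018703/10504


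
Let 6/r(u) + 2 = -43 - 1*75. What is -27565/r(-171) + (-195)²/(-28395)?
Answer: 347869455/631 ≈ 5.5130e+5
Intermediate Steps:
r(u) = -1/20 (r(u) = 6/(-2 + (-43 - 1*75)) = 6/(-2 + (-43 - 75)) = 6/(-2 - 118) = 6/(-120) = 6*(-1/120) = -1/20)
-27565/r(-171) + (-195)²/(-28395) = -27565/(-1/20) + (-195)²/(-28395) = -27565*(-20) + 38025*(-1/28395) = 551300 - 845/631 = 347869455/631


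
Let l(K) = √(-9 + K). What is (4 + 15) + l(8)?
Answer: 19 + I ≈ 19.0 + 1.0*I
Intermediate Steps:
(4 + 15) + l(8) = (4 + 15) + √(-9 + 8) = 19 + √(-1) = 19 + I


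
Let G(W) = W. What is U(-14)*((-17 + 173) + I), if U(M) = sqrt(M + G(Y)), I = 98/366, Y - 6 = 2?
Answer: 28597*I*sqrt(6)/183 ≈ 382.78*I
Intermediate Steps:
Y = 8 (Y = 6 + 2 = 8)
I = 49/183 (I = 98*(1/366) = 49/183 ≈ 0.26776)
U(M) = sqrt(8 + M) (U(M) = sqrt(M + 8) = sqrt(8 + M))
U(-14)*((-17 + 173) + I) = sqrt(8 - 14)*((-17 + 173) + 49/183) = sqrt(-6)*(156 + 49/183) = (I*sqrt(6))*(28597/183) = 28597*I*sqrt(6)/183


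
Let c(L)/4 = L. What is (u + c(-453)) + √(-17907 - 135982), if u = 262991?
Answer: 261179 + I*√153889 ≈ 2.6118e+5 + 392.29*I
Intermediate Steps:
c(L) = 4*L
(u + c(-453)) + √(-17907 - 135982) = (262991 + 4*(-453)) + √(-17907 - 135982) = (262991 - 1812) + √(-153889) = 261179 + I*√153889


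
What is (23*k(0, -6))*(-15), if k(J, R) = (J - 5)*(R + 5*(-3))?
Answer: -36225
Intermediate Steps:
k(J, R) = (-15 + R)*(-5 + J) (k(J, R) = (-5 + J)*(R - 15) = (-5 + J)*(-15 + R) = (-15 + R)*(-5 + J))
(23*k(0, -6))*(-15) = (23*(75 - 15*0 - 5*(-6) + 0*(-6)))*(-15) = (23*(75 + 0 + 30 + 0))*(-15) = (23*105)*(-15) = 2415*(-15) = -36225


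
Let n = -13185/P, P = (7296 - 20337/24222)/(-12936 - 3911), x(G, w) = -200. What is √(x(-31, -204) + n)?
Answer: √167908615666495174/2356045 ≈ 173.92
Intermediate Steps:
P = -58901125/136022678 (P = (7296 - 20337*1/24222)/(-16847) = (7296 - 6779/8074)*(-1/16847) = (58901125/8074)*(-1/16847) = -58901125/136022678 ≈ -0.43302)
n = 358691801886/11780225 (n = -13185/(-58901125/136022678) = -13185*(-136022678/58901125) = 358691801886/11780225 ≈ 30449.)
√(x(-31, -204) + n) = √(-200 + 358691801886/11780225) = √(356335756886/11780225) = √167908615666495174/2356045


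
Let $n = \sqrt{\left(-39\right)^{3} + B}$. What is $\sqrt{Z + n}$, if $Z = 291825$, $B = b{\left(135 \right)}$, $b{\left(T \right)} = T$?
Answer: $\sqrt{291825 + 12 i \sqrt{411}} \approx 540.21 + 0.225 i$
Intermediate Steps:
$B = 135$
$n = 12 i \sqrt{411}$ ($n = \sqrt{\left(-39\right)^{3} + 135} = \sqrt{-59319 + 135} = \sqrt{-59184} = 12 i \sqrt{411} \approx 243.28 i$)
$\sqrt{Z + n} = \sqrt{291825 + 12 i \sqrt{411}}$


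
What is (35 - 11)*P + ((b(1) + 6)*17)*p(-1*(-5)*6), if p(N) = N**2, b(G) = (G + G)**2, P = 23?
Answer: 153552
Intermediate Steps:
b(G) = 4*G**2 (b(G) = (2*G)**2 = 4*G**2)
(35 - 11)*P + ((b(1) + 6)*17)*p(-1*(-5)*6) = (35 - 11)*23 + ((4*1**2 + 6)*17)*(-1*(-5)*6)**2 = 24*23 + ((4*1 + 6)*17)*(5*6)**2 = 552 + ((4 + 6)*17)*30**2 = 552 + (10*17)*900 = 552 + 170*900 = 552 + 153000 = 153552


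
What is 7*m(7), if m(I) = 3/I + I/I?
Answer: 10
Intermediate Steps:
m(I) = 1 + 3/I (m(I) = 3/I + 1 = 1 + 3/I)
7*m(7) = 7*((3 + 7)/7) = 7*((⅐)*10) = 7*(10/7) = 10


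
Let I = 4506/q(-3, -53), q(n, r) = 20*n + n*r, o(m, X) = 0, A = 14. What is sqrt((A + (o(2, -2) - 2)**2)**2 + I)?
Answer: sqrt(402402)/33 ≈ 19.223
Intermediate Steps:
I = 1502/33 (I = 4506/((-3*(20 - 53))) = 4506/((-3*(-33))) = 4506/99 = 4506*(1/99) = 1502/33 ≈ 45.515)
sqrt((A + (o(2, -2) - 2)**2)**2 + I) = sqrt((14 + (0 - 2)**2)**2 + 1502/33) = sqrt((14 + (-2)**2)**2 + 1502/33) = sqrt((14 + 4)**2 + 1502/33) = sqrt(18**2 + 1502/33) = sqrt(324 + 1502/33) = sqrt(12194/33) = sqrt(402402)/33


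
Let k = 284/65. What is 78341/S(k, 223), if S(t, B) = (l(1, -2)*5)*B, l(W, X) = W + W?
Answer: 78341/2230 ≈ 35.130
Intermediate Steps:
k = 284/65 (k = 284*(1/65) = 284/65 ≈ 4.3692)
l(W, X) = 2*W
S(t, B) = 10*B (S(t, B) = ((2*1)*5)*B = (2*5)*B = 10*B)
78341/S(k, 223) = 78341/((10*223)) = 78341/2230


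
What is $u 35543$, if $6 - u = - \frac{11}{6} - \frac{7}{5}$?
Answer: $\frac{9845411}{30} \approx 3.2818 \cdot 10^{5}$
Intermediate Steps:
$u = \frac{277}{30}$ ($u = 6 - \left(- \frac{11}{6} - \frac{7}{5}\right) = 6 - - \frac{97}{30} = 6 + \frac{97}{30} = \frac{277}{30} \approx 9.2333$)
$u 35543 = \frac{277}{30} \cdot 35543 = \frac{9845411}{30}$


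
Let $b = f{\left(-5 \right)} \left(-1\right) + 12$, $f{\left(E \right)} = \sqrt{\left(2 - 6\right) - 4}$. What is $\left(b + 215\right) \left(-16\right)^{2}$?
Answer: $58112 - 512 i \sqrt{2} \approx 58112.0 - 724.08 i$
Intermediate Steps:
$f{\left(E \right)} = 2 i \sqrt{2}$ ($f{\left(E \right)} = \sqrt{\left(2 - 6\right) - 4} = \sqrt{-4 - 4} = \sqrt{-8} = 2 i \sqrt{2}$)
$b = 12 - 2 i \sqrt{2}$ ($b = 2 i \sqrt{2} \left(-1\right) + 12 = - 2 i \sqrt{2} + 12 = 12 - 2 i \sqrt{2} \approx 12.0 - 2.8284 i$)
$\left(b + 215\right) \left(-16\right)^{2} = \left(\left(12 - 2 i \sqrt{2}\right) + 215\right) \left(-16\right)^{2} = \left(227 - 2 i \sqrt{2}\right) 256 = 58112 - 512 i \sqrt{2}$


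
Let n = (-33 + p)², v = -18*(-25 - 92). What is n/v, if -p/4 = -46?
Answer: 22801/2106 ≈ 10.827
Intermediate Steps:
p = 184 (p = -4*(-46) = 184)
v = 2106 (v = -18*(-117) = 2106)
n = 22801 (n = (-33 + 184)² = 151² = 22801)
n/v = 22801/2106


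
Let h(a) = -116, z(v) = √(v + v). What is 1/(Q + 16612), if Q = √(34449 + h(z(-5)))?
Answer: 16612/275924211 - √34333/275924211 ≈ 5.9533e-5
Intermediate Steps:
z(v) = √2*√v (z(v) = √(2*v) = √2*√v)
Q = √34333 (Q = √(34449 - 116) = √34333 ≈ 185.29)
1/(Q + 16612) = 1/(√34333 + 16612) = 1/(16612 + √34333)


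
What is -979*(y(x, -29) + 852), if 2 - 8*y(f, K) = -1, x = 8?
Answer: -6675801/8 ≈ -8.3448e+5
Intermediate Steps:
y(f, K) = 3/8 (y(f, K) = ¼ - ⅛*(-1) = ¼ + ⅛ = 3/8)
-979*(y(x, -29) + 852) = -979*(3/8 + 852) = -979*6819/8 = -6675801/8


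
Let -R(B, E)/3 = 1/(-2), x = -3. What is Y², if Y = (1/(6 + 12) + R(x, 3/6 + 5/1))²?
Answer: 38416/6561 ≈ 5.8552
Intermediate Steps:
R(B, E) = 3/2 (R(B, E) = -3/(-2) = -3*(-½) = 3/2)
Y = 196/81 (Y = (1/(6 + 12) + 3/2)² = (1/18 + 3/2)² = (14/9)² = 196/81 ≈ 2.4198)
Y² = (196/81)² = 38416/6561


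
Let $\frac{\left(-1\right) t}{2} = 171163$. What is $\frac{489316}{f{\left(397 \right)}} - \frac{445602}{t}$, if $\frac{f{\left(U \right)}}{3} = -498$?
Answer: $- \frac{41709964907}{127858761} \approx -326.22$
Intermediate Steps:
$t = -342326$ ($t = \left(-2\right) 171163 = -342326$)
$f{\left(U \right)} = -1494$ ($f{\left(U \right)} = 3 \left(-498\right) = -1494$)
$\frac{489316}{f{\left(397 \right)}} - \frac{445602}{t} = \frac{489316}{-1494} - \frac{445602}{-342326} = 489316 \left(- \frac{1}{1494}\right) - - \frac{222801}{171163} = - \frac{244658}{747} + \frac{222801}{171163} = - \frac{41709964907}{127858761}$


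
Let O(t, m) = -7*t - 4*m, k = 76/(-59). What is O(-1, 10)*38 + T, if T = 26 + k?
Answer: -72528/59 ≈ -1229.3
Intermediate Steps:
k = -76/59 (k = 76*(-1/59) = -76/59 ≈ -1.2881)
T = 1458/59 (T = 26 - 76/59 = 1458/59 ≈ 24.712)
O(-1, 10)*38 + T = (-7*(-1) - 4*10)*38 + 1458/59 = (7 - 40)*38 + 1458/59 = -33*38 + 1458/59 = -1254 + 1458/59 = -72528/59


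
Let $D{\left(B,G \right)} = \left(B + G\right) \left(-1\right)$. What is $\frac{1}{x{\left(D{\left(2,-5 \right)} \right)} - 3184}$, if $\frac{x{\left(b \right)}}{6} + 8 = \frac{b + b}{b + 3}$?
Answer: $- \frac{1}{3226} \approx -0.00030998$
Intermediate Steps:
$D{\left(B,G \right)} = - B - G$
$x{\left(b \right)} = -48 + \frac{12 b}{3 + b}$ ($x{\left(b \right)} = -48 + 6 \frac{b + b}{b + 3} = -48 + 6 \frac{2 b}{3 + b} = -48 + \frac{12 b}{3 + b}$)
$\frac{1}{x{\left(D{\left(2,-5 \right)} \right)} - 3184} = \frac{1}{\frac{36 \left(-4 - \left(\left(-1\right) 2 - -5\right)\right)}{3 - -3} - 3184} = \frac{1}{\frac{36 \left(-4 - \left(-2 + 5\right)\right)}{3 + \left(-2 + 5\right)} - 3184} = \frac{1}{\frac{36 \left(-4 - 3\right)}{3 + 3} - 3184} = \frac{1}{\frac{36 \left(-4 - 3\right)}{6} - 3184} = \frac{1}{36 \cdot \frac{1}{6} \left(-7\right) - 3184} = \frac{1}{-42 - 3184} = \frac{1}{-3226} = - \frac{1}{3226}$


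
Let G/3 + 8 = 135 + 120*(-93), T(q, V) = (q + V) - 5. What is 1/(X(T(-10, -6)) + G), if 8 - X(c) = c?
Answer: -1/33070 ≈ -3.0239e-5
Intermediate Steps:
T(q, V) = -5 + V + q (T(q, V) = (V + q) - 5 = -5 + V + q)
X(c) = 8 - c
G = -33099 (G = -24 + 3*(135 + 120*(-93)) = -24 + 3*(135 - 11160) = -24 + 3*(-11025) = -24 - 33075 = -33099)
1/(X(T(-10, -6)) + G) = 1/((8 - (-5 - 6 - 10)) - 33099) = 1/((8 - 1*(-21)) - 33099) = 1/((8 + 21) - 33099) = 1/(29 - 33099) = 1/(-33070) = -1/33070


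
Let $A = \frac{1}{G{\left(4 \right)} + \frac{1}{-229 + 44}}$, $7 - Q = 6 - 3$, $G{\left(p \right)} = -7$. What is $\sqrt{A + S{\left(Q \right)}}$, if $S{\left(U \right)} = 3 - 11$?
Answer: $\frac{i \sqrt{10553}}{36} \approx 2.8535 i$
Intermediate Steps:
$Q = 4$ ($Q = 7 - \left(6 - 3\right) = 7 - 3 = 4$)
$A = - \frac{185}{1296}$ ($A = \frac{1}{-7 + \frac{1}{-229 + 44}} = \frac{1}{-7 + \frac{1}{-185}} = \frac{1}{-7 - \frac{1}{185}} = \frac{1}{- \frac{1296}{185}} = - \frac{185}{1296} \approx -0.14275$)
$S{\left(U \right)} = -8$ ($S{\left(U \right)} = 3 - 11 = -8$)
$\sqrt{A + S{\left(Q \right)}} = \sqrt{- \frac{185}{1296} - 8} = \sqrt{- \frac{10553}{1296}} = \frac{i \sqrt{10553}}{36}$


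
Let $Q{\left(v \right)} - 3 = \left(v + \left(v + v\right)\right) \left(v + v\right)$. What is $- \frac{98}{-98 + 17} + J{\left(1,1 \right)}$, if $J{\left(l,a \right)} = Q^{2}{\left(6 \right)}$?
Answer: $\frac{3884939}{81} \approx 47962.0$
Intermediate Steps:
$Q{\left(v \right)} = 3 + 6 v^{2}$ ($Q{\left(v \right)} = 3 + \left(v + \left(v + v\right)\right) \left(v + v\right) = 3 + \left(v + 2 v\right) 2 v = 3 + 3 v 2 v = 3 + 6 v^{2}$)
$J{\left(l,a \right)} = 47961$ ($J{\left(l,a \right)} = \left(3 + 6 \cdot 6^{2}\right)^{2} = \left(3 + 6 \cdot 36\right)^{2} = \left(3 + 216\right)^{2} = 219^{2} = 47961$)
$- \frac{98}{-98 + 17} + J{\left(1,1 \right)} = - \frac{98}{-98 + 17} + 47961 = - \frac{98}{-81} + 47961 = \left(-98\right) \left(- \frac{1}{81}\right) + 47961 = \frac{98}{81} + 47961 = \frac{3884939}{81}$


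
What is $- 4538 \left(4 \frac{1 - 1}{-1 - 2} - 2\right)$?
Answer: $9076$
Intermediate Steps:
$- 4538 \left(4 \frac{1 - 1}{-1 - 2} - 2\right) = - 4538 \left(4 \frac{0}{-3} - 2\right) = - 4538 \left(4 \cdot 0 \left(- \frac{1}{3}\right) - 2\right) = - 4538 \left(4 \cdot 0 - 2\right) = - 4538 \left(0 - 2\right) = \left(-4538\right) \left(-2\right) = 9076$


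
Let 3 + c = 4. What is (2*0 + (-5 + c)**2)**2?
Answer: 256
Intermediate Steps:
c = 1 (c = -3 + 4 = 1)
(2*0 + (-5 + c)**2)**2 = (2*0 + (-5 + 1)**2)**2 = (0 + (-4)**2)**2 = (0 + 16)**2 = 16**2 = 256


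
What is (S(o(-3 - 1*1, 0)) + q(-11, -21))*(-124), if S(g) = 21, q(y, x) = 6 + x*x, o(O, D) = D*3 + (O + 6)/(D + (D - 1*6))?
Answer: -58032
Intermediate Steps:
o(O, D) = 3*D + (6 + O)/(-6 + 2*D) (o(O, D) = 3*D + (6 + O)/(D + (D - 6)) = 3*D + (6 + O)/(D + (-6 + D)) = 3*D + (6 + O)/(-6 + 2*D))
q(y, x) = 6 + x²
(S(o(-3 - 1*1, 0)) + q(-11, -21))*(-124) = (21 + (6 + (-21)²))*(-124) = (21 + (6 + 441))*(-124) = (21 + 447)*(-124) = 468*(-124) = -58032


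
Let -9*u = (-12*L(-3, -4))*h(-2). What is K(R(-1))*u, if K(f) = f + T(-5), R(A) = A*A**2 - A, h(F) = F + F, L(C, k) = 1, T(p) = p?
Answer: 80/3 ≈ 26.667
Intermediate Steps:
h(F) = 2*F
R(A) = A**3 - A
K(f) = -5 + f (K(f) = f - 5 = -5 + f)
u = -16/3 (u = -(-12*1)*2*(-2)/9 = -(-4)*(-4)/3 = -1/9*48 = -16/3 ≈ -5.3333)
K(R(-1))*u = (-5 + ((-1)**3 - 1*(-1)))*(-16/3) = (-5 + (-1 + 1))*(-16/3) = (-5 + 0)*(-16/3) = -5*(-16/3) = 80/3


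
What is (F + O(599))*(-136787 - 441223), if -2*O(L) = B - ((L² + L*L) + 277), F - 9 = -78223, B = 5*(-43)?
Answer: -162324282330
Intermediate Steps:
B = -215
F = -78214 (F = 9 - 78223 = -78214)
O(L) = 246 + L² (O(L) = -(-215 - ((L² + L*L) + 277))/2 = -(-215 - ((L² + L²) + 277))/2 = -(-215 - (2*L² + 277))/2 = -(-215 - (277 + 2*L²))/2 = -(-215 + (-277 - 2*L²))/2 = -(-492 - 2*L²)/2 = 246 + L²)
(F + O(599))*(-136787 - 441223) = (-78214 + (246 + 599²))*(-136787 - 441223) = (-78214 + (246 + 358801))*(-578010) = (-78214 + 359047)*(-578010) = 280833*(-578010) = -162324282330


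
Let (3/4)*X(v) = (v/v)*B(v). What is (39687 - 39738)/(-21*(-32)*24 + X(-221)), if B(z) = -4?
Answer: -153/48368 ≈ -0.0031632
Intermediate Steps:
X(v) = -16/3 (X(v) = 4*((v/v)*(-4))/3 = 4*(1*(-4))/3 = (4/3)*(-4) = -16/3)
(39687 - 39738)/(-21*(-32)*24 + X(-221)) = (39687 - 39738)/(-21*(-32)*24 - 16/3) = -51/(672*24 - 16/3) = -51/(16128 - 16/3) = -51/48368/3 = -51*3/48368 = -153/48368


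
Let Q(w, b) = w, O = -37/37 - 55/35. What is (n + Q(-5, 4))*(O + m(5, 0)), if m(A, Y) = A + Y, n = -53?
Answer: -986/7 ≈ -140.86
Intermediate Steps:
O = -18/7 (O = -37*1/37 - 55*1/35 = -1 - 11/7 = -18/7 ≈ -2.5714)
(n + Q(-5, 4))*(O + m(5, 0)) = (-53 - 5)*(-18/7 + (5 + 0)) = -58*(-18/7 + 5) = -58*17/7 = -986/7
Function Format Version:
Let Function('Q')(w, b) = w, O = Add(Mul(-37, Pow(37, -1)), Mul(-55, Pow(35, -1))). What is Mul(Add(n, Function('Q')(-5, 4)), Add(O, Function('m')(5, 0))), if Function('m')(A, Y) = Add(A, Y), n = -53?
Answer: Rational(-986, 7) ≈ -140.86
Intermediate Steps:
O = Rational(-18, 7) (O = Add(Mul(-37, Rational(1, 37)), Mul(-55, Rational(1, 35))) = Add(-1, Rational(-11, 7)) = Rational(-18, 7) ≈ -2.5714)
Mul(Add(n, Function('Q')(-5, 4)), Add(O, Function('m')(5, 0))) = Mul(Add(-53, -5), Add(Rational(-18, 7), Add(5, 0))) = Mul(-58, Add(Rational(-18, 7), 5)) = Mul(-58, Rational(17, 7)) = Rational(-986, 7)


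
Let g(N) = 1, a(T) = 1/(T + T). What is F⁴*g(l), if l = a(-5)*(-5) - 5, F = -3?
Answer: 81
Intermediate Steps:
a(T) = 1/(2*T)
l = -9/2 (l = ((½)/(-5))*(-5) - 5 = ((½)*(-⅕))*(-5) - 5 = -⅒*(-5) - 5 = ½ - 5 = -9/2 ≈ -4.5000)
F⁴*g(l) = (-3)⁴*1 = 81*1 = 81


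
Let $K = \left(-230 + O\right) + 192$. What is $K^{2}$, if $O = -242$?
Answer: $78400$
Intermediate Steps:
$K = -280$ ($K = \left(-230 - 242\right) + 192 = -472 + 192 = -280$)
$K^{2} = \left(-280\right)^{2} = 78400$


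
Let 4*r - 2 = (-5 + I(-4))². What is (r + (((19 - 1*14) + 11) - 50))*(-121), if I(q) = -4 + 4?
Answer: 13189/4 ≈ 3297.3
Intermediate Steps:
I(q) = 0
r = 27/4 (r = ½ + (-5 + 0)²/4 = ½ + (¼)*(-5)² = ½ + (¼)*25 = ½ + 25/4 = 27/4 ≈ 6.7500)
(r + (((19 - 1*14) + 11) - 50))*(-121) = (27/4 + (((19 - 1*14) + 11) - 50))*(-121) = (27/4 + (((19 - 14) + 11) - 50))*(-121) = (27/4 + ((5 + 11) - 50))*(-121) = (27/4 + (16 - 50))*(-121) = (27/4 - 34)*(-121) = -109/4*(-121) = 13189/4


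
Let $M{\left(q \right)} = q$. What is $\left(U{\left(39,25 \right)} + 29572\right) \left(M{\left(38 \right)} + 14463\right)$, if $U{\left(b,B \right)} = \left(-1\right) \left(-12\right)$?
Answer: $428997584$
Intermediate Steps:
$U{\left(b,B \right)} = 12$
$\left(U{\left(39,25 \right)} + 29572\right) \left(M{\left(38 \right)} + 14463\right) = \left(12 + 29572\right) \left(38 + 14463\right) = 29584 \cdot 14501 = 428997584$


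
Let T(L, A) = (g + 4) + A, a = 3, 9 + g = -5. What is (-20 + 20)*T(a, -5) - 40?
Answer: -40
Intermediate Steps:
g = -14 (g = -9 - 5 = -14)
T(L, A) = -10 + A (T(L, A) = (-14 + 4) + A = -10 + A)
(-20 + 20)*T(a, -5) - 40 = (-20 + 20)*(-10 - 5) - 40 = 0*(-15) - 40 = 0 - 40 = -40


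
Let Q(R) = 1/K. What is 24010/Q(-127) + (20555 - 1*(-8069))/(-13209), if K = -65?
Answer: -20614654474/13209 ≈ -1.5607e+6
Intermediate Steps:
Q(R) = -1/65 (Q(R) = 1/(-65) = -1/65)
24010/Q(-127) + (20555 - 1*(-8069))/(-13209) = 24010/(-1/65) + (20555 - 1*(-8069))/(-13209) = 24010*(-65) + (20555 + 8069)*(-1/13209) = -1560650 + 28624*(-1/13209) = -1560650 - 28624/13209 = -20614654474/13209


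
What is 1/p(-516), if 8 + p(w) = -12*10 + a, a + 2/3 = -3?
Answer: -3/395 ≈ -0.0075949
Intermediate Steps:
a = -11/3 (a = -2/3 - 3 = -11/3 ≈ -3.6667)
p(w) = -395/3 (p(w) = -8 + (-12*10 - 11/3) = -8 + (-120 - 11/3) = -8 - 371/3 = -395/3)
1/p(-516) = 1/(-395/3) = -3/395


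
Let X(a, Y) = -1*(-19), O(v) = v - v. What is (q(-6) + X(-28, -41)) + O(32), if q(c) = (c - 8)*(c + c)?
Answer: 187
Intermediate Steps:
O(v) = 0
q(c) = 2*c*(-8 + c) (q(c) = (-8 + c)*(2*c) = 2*c*(-8 + c))
X(a, Y) = 19
(q(-6) + X(-28, -41)) + O(32) = (2*(-6)*(-8 - 6) + 19) + 0 = (2*(-6)*(-14) + 19) + 0 = (168 + 19) + 0 = 187 + 0 = 187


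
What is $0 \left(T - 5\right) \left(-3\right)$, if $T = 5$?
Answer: $0$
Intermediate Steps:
$0 \left(T - 5\right) \left(-3\right) = 0 \left(5 - 5\right) \left(-3\right) = 0 \cdot 0 \left(-3\right) = 0 \left(-3\right) = 0$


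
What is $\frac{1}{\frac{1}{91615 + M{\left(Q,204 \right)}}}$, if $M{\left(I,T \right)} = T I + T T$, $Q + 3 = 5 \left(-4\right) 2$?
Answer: $124459$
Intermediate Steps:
$Q = -43$ ($Q = -3 + 5 \left(-4\right) 2 = -3 - 40 = -43$)
$M{\left(I,T \right)} = T^{2} + I T$ ($M{\left(I,T \right)} = I T + T^{2} = T^{2} + I T$)
$\frac{1}{\frac{1}{91615 + M{\left(Q,204 \right)}}} = \frac{1}{\frac{1}{91615 + 204 \left(-43 + 204\right)}} = \frac{1}{\frac{1}{91615 + 204 \cdot 161}} = \frac{1}{\frac{1}{91615 + 32844}} = \frac{1}{\frac{1}{124459}} = 124459$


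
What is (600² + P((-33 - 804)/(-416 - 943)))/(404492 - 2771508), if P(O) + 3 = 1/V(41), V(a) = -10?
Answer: -3599969/23670160 ≈ -0.15209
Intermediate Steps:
P(O) = -31/10 (P(O) = -3 + 1/(-10) = -3 - ⅒ = -31/10)
(600² + P((-33 - 804)/(-416 - 943)))/(404492 - 2771508) = (600² - 31/10)/(404492 - 2771508) = (360000 - 31/10)/(-2367016) = (3599969/10)*(-1/2367016) = -3599969/23670160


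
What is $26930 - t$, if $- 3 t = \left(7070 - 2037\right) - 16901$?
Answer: $22974$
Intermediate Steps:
$t = 3956$ ($t = - \frac{\left(7070 - 2037\right) - 16901}{3} = - \frac{5033 - 16901}{3} = \left(- \frac{1}{3}\right) \left(-11868\right) = 3956$)
$26930 - t = 26930 - 3956 = 22974$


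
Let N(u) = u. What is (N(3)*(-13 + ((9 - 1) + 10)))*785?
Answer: 11775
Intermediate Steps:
(N(3)*(-13 + ((9 - 1) + 10)))*785 = (3*(-13 + ((9 - 1) + 10)))*785 = (3*(-13 + (8 + 10)))*785 = (3*(-13 + 18))*785 = (3*5)*785 = 15*785 = 11775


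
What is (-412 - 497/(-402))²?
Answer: 27266926129/161604 ≈ 1.6873e+5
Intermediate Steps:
(-412 - 497/(-402))² = (-412 - 497*(-1/402))² = (-412 + 497/402)² = (-165127/402)² = 27266926129/161604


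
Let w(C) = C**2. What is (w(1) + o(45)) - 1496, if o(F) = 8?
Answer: -1487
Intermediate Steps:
(w(1) + o(45)) - 1496 = (1**2 + 8) - 1496 = (1 + 8) - 1496 = 9 - 1496 = -1487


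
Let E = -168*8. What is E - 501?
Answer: -1845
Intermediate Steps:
E = -1344
E - 501 = -1344 - 501 = -1845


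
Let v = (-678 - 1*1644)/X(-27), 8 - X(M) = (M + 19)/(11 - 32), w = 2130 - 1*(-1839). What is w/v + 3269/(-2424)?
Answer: -1498007/104232 ≈ -14.372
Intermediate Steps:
w = 3969 (w = 2130 + 1839 = 3969)
X(M) = 187/21 + M/21 (X(M) = 8 - (M + 19)/(11 - 32) = 8 - (19 + M)/(-21) = 8 - (19 + M)*(-1)/21 = 8 - (-19/21 - M/21) = 8 + (19/21 + M/21) = 187/21 + M/21)
v = -24381/80 (v = (-678 - 1*1644)/(187/21 + (1/21)*(-27)) = (-678 - 1644)/(187/21 - 9/7) = -2322/160/21 = -2322*21/160 = -24381/80 ≈ -304.76)
w/v + 3269/(-2424) = 3969/(-24381/80) + 3269/(-2424) = 3969*(-80/24381) + 3269*(-1/2424) = -560/43 - 3269/2424 = -1498007/104232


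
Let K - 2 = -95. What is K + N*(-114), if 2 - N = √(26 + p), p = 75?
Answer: -321 + 114*√101 ≈ 824.69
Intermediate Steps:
K = -93 (K = 2 - 95 = -93)
N = 2 - √101 (N = 2 - √(26 + 75) = 2 - √101 ≈ -8.0499)
K + N*(-114) = -93 + (2 - √101)*(-114) = -93 + (-228 + 114*√101) = -321 + 114*√101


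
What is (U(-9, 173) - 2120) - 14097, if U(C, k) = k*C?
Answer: -17774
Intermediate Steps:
U(C, k) = C*k
(U(-9, 173) - 2120) - 14097 = (-9*173 - 2120) - 14097 = (-1557 - 2120) - 14097 = -3677 - 14097 = -17774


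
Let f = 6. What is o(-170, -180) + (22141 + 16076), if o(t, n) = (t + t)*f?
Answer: 36177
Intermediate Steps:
o(t, n) = 12*t (o(t, n) = (t + t)*6 = (2*t)*6 = 12*t)
o(-170, -180) + (22141 + 16076) = 12*(-170) + (22141 + 16076) = -2040 + 38217 = 36177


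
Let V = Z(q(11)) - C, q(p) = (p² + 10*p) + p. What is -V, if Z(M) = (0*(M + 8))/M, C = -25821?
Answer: -25821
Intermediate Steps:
q(p) = p² + 11*p
Z(M) = 0 (Z(M) = (0*(8 + M))/M = 0/M = 0)
V = 25821 (V = 0 - 1*(-25821) = 0 + 25821 = 25821)
-V = -1*25821 = -25821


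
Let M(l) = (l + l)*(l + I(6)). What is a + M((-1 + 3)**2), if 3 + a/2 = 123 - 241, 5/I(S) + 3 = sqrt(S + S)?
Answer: -170 + 80*sqrt(3)/3 ≈ -123.81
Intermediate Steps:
I(S) = 5/(-3 + sqrt(2)*sqrt(S)) (I(S) = 5/(-3 + sqrt(S + S)) = 5/(-3 + sqrt(2*S)) = 5/(-3 + sqrt(2)*sqrt(S)))
a = -242 (a = -6 + 2*(123 - 241) = -6 + 2*(-118) = -6 - 236 = -242)
M(l) = 2*l*(l + 5/(-3 + 2*sqrt(3))) (M(l) = (l + l)*(l + 5/(-3 + sqrt(2)*sqrt(6))) = (2*l)*(l + 5/(-3 + 2*sqrt(3))) = 2*l*(l + 5/(-3 + 2*sqrt(3))))
a + M((-1 + 3)**2) = -242 + (2*((-1 + 3)**2)**2 + 10*(-1 + 3)**2 + 20*(-1 + 3)**2*sqrt(3)/3) = -242 + (2*(2**2)**2 + 10*2**2 + (20/3)*2**2*sqrt(3)) = -242 + (2*4**2 + 10*4 + (20/3)*4*sqrt(3)) = -242 + (2*16 + 40 + 80*sqrt(3)/3) = -242 + (32 + 40 + 80*sqrt(3)/3) = -242 + (72 + 80*sqrt(3)/3) = -170 + 80*sqrt(3)/3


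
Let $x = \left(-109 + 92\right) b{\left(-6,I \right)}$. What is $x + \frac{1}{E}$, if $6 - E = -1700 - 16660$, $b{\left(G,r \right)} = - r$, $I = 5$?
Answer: $\frac{1561111}{18366} \approx 85.0$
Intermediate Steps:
$E = 18366$ ($E = 6 - \left(-1700 - 16660\right) = 6 - -18360 = 6 + 18360 = 18366$)
$x = 85$ ($x = \left(-109 + 92\right) \left(\left(-1\right) 5\right) = \left(-17\right) \left(-5\right) = 85$)
$x + \frac{1}{E} = 85 + \frac{1}{18366} = \frac{1561111}{18366}$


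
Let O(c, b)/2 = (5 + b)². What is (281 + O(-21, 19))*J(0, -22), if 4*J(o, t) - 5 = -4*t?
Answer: 133269/4 ≈ 33317.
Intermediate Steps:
O(c, b) = 2*(5 + b)²
J(o, t) = 5/4 - t (J(o, t) = 5/4 + (-4*t)/4 = 5/4 - t)
(281 + O(-21, 19))*J(0, -22) = (281 + 2*(5 + 19)²)*(5/4 - 1*(-22)) = (281 + 2*24²)*(5/4 + 22) = (281 + 2*576)*(93/4) = (281 + 1152)*(93/4) = 1433*(93/4) = 133269/4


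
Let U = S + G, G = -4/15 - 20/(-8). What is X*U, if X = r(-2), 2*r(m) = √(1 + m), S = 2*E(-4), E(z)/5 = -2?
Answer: -533*I/60 ≈ -8.8833*I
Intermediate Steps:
G = 67/30 (G = -4*1/15 - 20*(-⅛) = -4/15 + 5/2 = 67/30 ≈ 2.2333)
E(z) = -10 (E(z) = 5*(-2) = -10)
S = -20 (S = 2*(-10) = -20)
r(m) = √(1 + m)/2
X = I/2 (X = √(1 - 2)/2 = √(-1)/2 = I/2 ≈ 0.5*I)
U = -533/30 (U = -20 + 67/30 = -533/30 ≈ -17.767)
X*U = (I/2)*(-533/30) = -533*I/60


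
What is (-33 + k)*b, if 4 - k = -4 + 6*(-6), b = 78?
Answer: 858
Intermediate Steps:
k = 44 (k = 4 - (-4 + 6*(-6)) = 4 - (-4 - 36) = 4 - 1*(-40) = 4 + 40 = 44)
(-33 + k)*b = (-33 + 44)*78 = 11*78 = 858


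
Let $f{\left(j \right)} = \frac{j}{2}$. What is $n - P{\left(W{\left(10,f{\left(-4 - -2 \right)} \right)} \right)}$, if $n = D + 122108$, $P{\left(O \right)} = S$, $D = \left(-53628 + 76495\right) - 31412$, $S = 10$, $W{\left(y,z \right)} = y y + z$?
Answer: $113553$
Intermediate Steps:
$f{\left(j \right)} = \frac{j}{2}$ ($f{\left(j \right)} = j \frac{1}{2} = \frac{j}{2}$)
$W{\left(y,z \right)} = z + y^{2}$ ($W{\left(y,z \right)} = y^{2} + z = z + y^{2}$)
$D = -8545$ ($D = 22867 - 31412 = -8545$)
$P{\left(O \right)} = 10$
$n = 113563$ ($n = -8545 + 122108 = 113563$)
$n - P{\left(W{\left(10,f{\left(-4 - -2 \right)} \right)} \right)} = 113563 - 10 = 113553$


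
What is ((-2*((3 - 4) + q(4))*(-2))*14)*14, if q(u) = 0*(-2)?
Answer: -784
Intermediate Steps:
q(u) = 0
((-2*((3 - 4) + q(4))*(-2))*14)*14 = ((-2*((3 - 4) + 0)*(-2))*14)*14 = ((-2*(-1 + 0)*(-2))*14)*14 = ((-2*(-1)*(-2))*14)*14 = ((2*(-2))*14)*14 = -4*14*14 = -56*14 = -784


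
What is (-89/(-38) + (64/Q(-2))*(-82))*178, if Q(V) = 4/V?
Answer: 8882289/19 ≈ 4.6749e+5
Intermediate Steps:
(-89/(-38) + (64/Q(-2))*(-82))*178 = (-89/(-38) + (64/((4/(-2))))*(-82))*178 = (-89*(-1/38) + (64/((4*(-½))))*(-82))*178 = (89/38 + (64/(-2))*(-82))*178 = (89/38 + (64*(-½))*(-82))*178 = (89/38 - 32*(-82))*178 = (89/38 + 2624)*178 = (99801/38)*178 = 8882289/19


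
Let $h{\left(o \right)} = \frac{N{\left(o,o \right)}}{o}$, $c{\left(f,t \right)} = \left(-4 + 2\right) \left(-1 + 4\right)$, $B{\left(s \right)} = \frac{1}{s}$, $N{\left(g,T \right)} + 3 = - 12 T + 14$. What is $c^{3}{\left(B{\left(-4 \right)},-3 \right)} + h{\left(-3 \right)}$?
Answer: $- \frac{695}{3} \approx -231.67$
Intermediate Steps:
$N{\left(g,T \right)} = 11 - 12 T$ ($N{\left(g,T \right)} = -3 - \left(-14 + 12 T\right) = 11 - 12 T$)
$c{\left(f,t \right)} = -6$ ($c{\left(f,t \right)} = \left(-2\right) 3 = -6$)
$h{\left(o \right)} = \frac{11 - 12 o}{o}$
$c^{3}{\left(B{\left(-4 \right)},-3 \right)} + h{\left(-3 \right)} = \left(-6\right)^{3} - \left(12 - \frac{11}{-3}\right) = -216 + \left(-12 + 11 \left(- \frac{1}{3}\right)\right) = -216 - \frac{47}{3} = - \frac{695}{3}$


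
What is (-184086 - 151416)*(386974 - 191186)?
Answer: -65687265576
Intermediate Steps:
(-184086 - 151416)*(386974 - 191186) = -335502*195788 = -65687265576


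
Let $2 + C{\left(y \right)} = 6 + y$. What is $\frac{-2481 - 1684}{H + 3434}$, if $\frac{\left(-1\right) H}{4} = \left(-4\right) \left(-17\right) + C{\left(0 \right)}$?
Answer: $- \frac{4165}{3146} \approx -1.3239$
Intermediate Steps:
$C{\left(y \right)} = 4 + y$ ($C{\left(y \right)} = -2 + \left(6 + y\right) = 4 + y$)
$H = -288$ ($H = - 4 \left(\left(-4\right) \left(-17\right) + \left(4 + 0\right)\right) = - 4 \left(68 + 4\right) = \left(-4\right) 72 = -288$)
$\frac{-2481 - 1684}{H + 3434} = \frac{-2481 - 1684}{-288 + 3434} = - \frac{4165}{3146}$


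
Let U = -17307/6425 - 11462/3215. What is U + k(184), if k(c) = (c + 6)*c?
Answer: 144403516929/4131275 ≈ 34954.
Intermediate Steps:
U = -25857071/4131275 (U = -17307*1/6425 - 11462*1/3215 = -17307/6425 - 11462/3215 = -25857071/4131275 ≈ -6.2589)
k(c) = c*(6 + c) (k(c) = (6 + c)*c = c*(6 + c))
U + k(184) = -25857071/4131275 + 184*(6 + 184) = -25857071/4131275 + 184*190 = -25857071/4131275 + 34960 = 144403516929/4131275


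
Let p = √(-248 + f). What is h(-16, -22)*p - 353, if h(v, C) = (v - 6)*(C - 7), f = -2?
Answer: -353 + 3190*I*√10 ≈ -353.0 + 10088.0*I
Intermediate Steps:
p = 5*I*√10 (p = √(-248 - 2) = √(-250) = 5*I*√10 ≈ 15.811*I)
h(v, C) = (-7 + C)*(-6 + v) (h(v, C) = (-6 + v)*(-7 + C) = (-7 + C)*(-6 + v))
h(-16, -22)*p - 353 = (42 - 7*(-16) - 6*(-22) - 22*(-16))*(5*I*√10) - 353 = (42 + 112 + 132 + 352)*(5*I*√10) - 353 = 638*(5*I*√10) - 353 = 3190*I*√10 - 353 = -353 + 3190*I*√10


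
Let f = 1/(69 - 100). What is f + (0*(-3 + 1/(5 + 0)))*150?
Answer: -1/31 ≈ -0.032258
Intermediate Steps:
f = -1/31 (f = 1/(-31) = -1/31 ≈ -0.032258)
f + (0*(-3 + 1/(5 + 0)))*150 = -1/31 + (0*(-3 + 1/(5 + 0)))*150 = -1/31 + (0*(-3 + 1/5))*150 = -1/31 + (0*(-3 + ⅕))*150 = -1/31 + (0*(-14/5))*150 = -1/31 + 0*150 = -1/31 + 0 = -1/31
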